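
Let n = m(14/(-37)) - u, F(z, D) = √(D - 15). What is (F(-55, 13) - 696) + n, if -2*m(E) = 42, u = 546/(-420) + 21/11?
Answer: -78937/110 + I*√2 ≈ -717.61 + 1.4142*I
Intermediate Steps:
F(z, D) = √(-15 + D)
u = 67/110 (u = 546*(-1/420) + 21*(1/11) = -13/10 + 21/11 = 67/110 ≈ 0.60909)
m(E) = -21 (m(E) = -½*42 = -21)
n = -2377/110 (n = -21 - 1*67/110 = -21 - 67/110 = -2377/110 ≈ -21.609)
(F(-55, 13) - 696) + n = (√(-15 + 13) - 696) - 2377/110 = (√(-2) - 696) - 2377/110 = (I*√2 - 696) - 2377/110 = (-696 + I*√2) - 2377/110 = -78937/110 + I*√2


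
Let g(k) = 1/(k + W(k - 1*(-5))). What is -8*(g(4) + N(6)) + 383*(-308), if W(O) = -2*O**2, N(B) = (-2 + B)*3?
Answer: -9326736/79 ≈ -1.1806e+5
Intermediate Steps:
N(B) = -6 + 3*B
g(k) = 1/(k - 2*(5 + k)**2) (g(k) = 1/(k - 2*(k - 1*(-5))**2) = 1/(k - 2*(k + 5)**2) = 1/(k - 2*(5 + k)**2))
-8*(g(4) + N(6)) + 383*(-308) = -8*(1/(4 - 2*(5 + 4)**2) + (-6 + 3*6)) + 383*(-308) = -8*(1/(4 - 2*9**2) + (-6 + 18)) - 117964 = -8*(1/(4 - 2*81) + 12) - 117964 = -8*(1/(4 - 162) + 12) - 117964 = -8*(1/(-158) + 12) - 117964 = -8*(-1/158 + 12) - 117964 = -8*1895/158 - 117964 = -7580/79 - 117964 = -9326736/79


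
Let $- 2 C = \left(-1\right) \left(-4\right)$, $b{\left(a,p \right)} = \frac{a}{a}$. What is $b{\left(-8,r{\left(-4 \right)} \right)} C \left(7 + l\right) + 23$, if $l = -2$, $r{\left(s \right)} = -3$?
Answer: $13$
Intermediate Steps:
$b{\left(a,p \right)} = 1$
$C = -2$ ($C = - \frac{\left(-1\right) \left(-4\right)}{2} = \left(- \frac{1}{2}\right) 4 = -2$)
$b{\left(-8,r{\left(-4 \right)} \right)} C \left(7 + l\right) + 23 = 1 \left(- 2 \left(7 - 2\right)\right) + 23 = 1 \left(\left(-2\right) 5\right) + 23 = 1 \left(-10\right) + 23 = -10 + 23 = 13$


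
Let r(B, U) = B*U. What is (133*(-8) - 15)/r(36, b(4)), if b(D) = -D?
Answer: 1079/144 ≈ 7.4931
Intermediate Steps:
(133*(-8) - 15)/r(36, b(4)) = (133*(-8) - 15)/((36*(-1*4))) = (-1064 - 15)/((36*(-4))) = -1079/(-144) = -1079*(-1/144) = 1079/144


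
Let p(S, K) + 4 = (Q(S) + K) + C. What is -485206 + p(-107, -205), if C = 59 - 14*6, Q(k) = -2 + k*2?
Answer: -485656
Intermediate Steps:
Q(k) = -2 + 2*k
C = -25 (C = 59 - 84 = -25)
p(S, K) = -31 + K + 2*S (p(S, K) = -4 + (((-2 + 2*S) + K) - 25) = -4 + ((-2 + K + 2*S) - 25) = -4 + (-27 + K + 2*S) = -31 + K + 2*S)
-485206 + p(-107, -205) = -485206 + (-31 - 205 + 2*(-107)) = -485206 + (-31 - 205 - 214) = -485206 - 450 = -485656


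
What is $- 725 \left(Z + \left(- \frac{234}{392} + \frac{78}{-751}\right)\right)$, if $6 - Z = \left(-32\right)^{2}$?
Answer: $\frac{108712795175}{147196} \approx 7.3856 \cdot 10^{5}$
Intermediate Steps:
$Z = -1018$ ($Z = 6 - \left(-32\right)^{2} = 6 - 1024 = -1018$)
$- 725 \left(Z + \left(- \frac{234}{392} + \frac{78}{-751}\right)\right) = - 725 \left(-1018 + \left(- \frac{234}{392} + \frac{78}{-751}\right)\right) = - 725 \left(-1018 + \left(\left(-234\right) \frac{1}{392} + 78 \left(- \frac{1}{751}\right)\right)\right) = - 725 \left(-1018 - \frac{103155}{147196}\right) = \left(-725\right) \left(- \frac{149948683}{147196}\right) = \frac{108712795175}{147196}$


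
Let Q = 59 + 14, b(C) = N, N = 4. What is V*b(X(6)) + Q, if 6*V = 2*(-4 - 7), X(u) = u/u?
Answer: 175/3 ≈ 58.333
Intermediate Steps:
X(u) = 1
V = -11/3 (V = (2*(-4 - 7))/6 = (2*(-11))/6 = (⅙)*(-22) = -11/3 ≈ -3.6667)
b(C) = 4
Q = 73
V*b(X(6)) + Q = -11/3*4 + 73 = -44/3 + 73 = 175/3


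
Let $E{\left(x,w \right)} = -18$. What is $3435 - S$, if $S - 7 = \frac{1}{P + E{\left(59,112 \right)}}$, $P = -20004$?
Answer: $\frac{68635417}{20022} \approx 3428.0$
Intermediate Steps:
$S = \frac{140153}{20022}$ ($S = 7 + \frac{1}{-20004 - 18} = 7 + \frac{1}{-20022} = 7 - \frac{1}{20022} = \frac{140153}{20022} \approx 6.9999$)
$3435 - S = 3435 - \frac{140153}{20022} = \frac{68635417}{20022}$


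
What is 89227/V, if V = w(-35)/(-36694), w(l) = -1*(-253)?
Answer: -3274095538/253 ≈ -1.2941e+7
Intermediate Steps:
w(l) = 253
V = -253/36694 (V = 253/(-36694) = 253*(-1/36694) = -253/36694 ≈ -0.0068949)
89227/V = 89227/(-253/36694) = 89227*(-36694/253) = -3274095538/253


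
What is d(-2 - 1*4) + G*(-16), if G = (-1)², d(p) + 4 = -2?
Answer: -22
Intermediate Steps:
d(p) = -6 (d(p) = -4 - 2 = -6)
G = 1
d(-2 - 1*4) + G*(-16) = -6 + 1*(-16) = -6 - 16 = -22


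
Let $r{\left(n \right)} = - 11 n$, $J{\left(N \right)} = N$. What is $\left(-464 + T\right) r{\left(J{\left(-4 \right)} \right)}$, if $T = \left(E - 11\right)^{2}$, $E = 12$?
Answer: $-20372$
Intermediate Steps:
$T = 1$ ($T = \left(12 - 11\right)^{2} = 1^{2} = 1$)
$\left(-464 + T\right) r{\left(J{\left(-4 \right)} \right)} = \left(-464 + 1\right) \left(\left(-11\right) \left(-4\right)\right) = \left(-463\right) 44 = -20372$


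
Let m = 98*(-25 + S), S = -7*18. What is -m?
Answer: 14798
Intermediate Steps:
S = -126
m = -14798 (m = 98*(-25 - 126) = 98*(-151) = -14798)
-m = -1*(-14798) = 14798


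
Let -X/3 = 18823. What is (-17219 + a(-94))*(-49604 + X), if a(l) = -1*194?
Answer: 1847049149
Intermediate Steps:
X = -56469 (X = -3*18823 = -56469)
a(l) = -194
(-17219 + a(-94))*(-49604 + X) = (-17219 - 194)*(-49604 - 56469) = -17413*(-106073) = 1847049149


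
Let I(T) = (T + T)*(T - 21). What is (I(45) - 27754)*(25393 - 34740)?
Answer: 239227118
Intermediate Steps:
I(T) = 2*T*(-21 + T) (I(T) = (2*T)*(-21 + T) = 2*T*(-21 + T))
(I(45) - 27754)*(25393 - 34740) = (2*45*(-21 + 45) - 27754)*(25393 - 34740) = (2*45*24 - 27754)*(-9347) = (2160 - 27754)*(-9347) = -25594*(-9347) = 239227118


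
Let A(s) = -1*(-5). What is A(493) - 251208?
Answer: -251203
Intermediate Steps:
A(s) = 5
A(493) - 251208 = 5 - 251208 = -251203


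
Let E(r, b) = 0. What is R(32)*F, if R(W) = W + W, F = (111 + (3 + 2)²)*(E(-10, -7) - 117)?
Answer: -1018368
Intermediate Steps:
F = -15912 (F = (111 + (3 + 2)²)*(0 - 117) = (111 + 5²)*(-117) = (111 + 25)*(-117) = 136*(-117) = -15912)
R(W) = 2*W
R(32)*F = (2*32)*(-15912) = 64*(-15912) = -1018368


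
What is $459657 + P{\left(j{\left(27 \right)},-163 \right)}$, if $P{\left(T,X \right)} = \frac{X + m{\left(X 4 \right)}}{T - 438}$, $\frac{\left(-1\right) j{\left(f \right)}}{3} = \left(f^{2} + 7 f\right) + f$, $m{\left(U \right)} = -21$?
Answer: $\frac{1504457545}{3273} \approx 4.5966 \cdot 10^{5}$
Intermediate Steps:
$j{\left(f \right)} = - 24 f - 3 f^{2}$ ($j{\left(f \right)} = - 3 \left(\left(f^{2} + 7 f\right) + f\right) = - 3 \left(f^{2} + 8 f\right) = - 24 f - 3 f^{2}$)
$P{\left(T,X \right)} = \frac{-21 + X}{-438 + T}$ ($P{\left(T,X \right)} = \frac{X - 21}{T - 438} = \frac{-21 + X}{-438 + T}$)
$459657 + P{\left(j{\left(27 \right)},-163 \right)} = 459657 + \frac{-21 - 163}{-438 - 81 \left(8 + 27\right)} = 459657 + \frac{1}{-438 - 81 \cdot 35} \left(-184\right) = 459657 + \frac{1}{-438 - 2835} \left(-184\right) = 459657 + \frac{1}{-3273} \left(-184\right) = 459657 - - \frac{184}{3273} = 459657 + \frac{184}{3273} = \frac{1504457545}{3273}$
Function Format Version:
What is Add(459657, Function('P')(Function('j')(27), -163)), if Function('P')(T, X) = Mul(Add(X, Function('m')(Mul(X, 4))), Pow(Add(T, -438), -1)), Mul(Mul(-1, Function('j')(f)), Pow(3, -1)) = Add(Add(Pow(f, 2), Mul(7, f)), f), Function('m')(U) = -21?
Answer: Rational(1504457545, 3273) ≈ 4.5966e+5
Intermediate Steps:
Function('j')(f) = Add(Mul(-24, f), Mul(-3, Pow(f, 2))) (Function('j')(f) = Mul(-3, Add(Add(Pow(f, 2), Mul(7, f)), f)) = Mul(-3, Add(Pow(f, 2), Mul(8, f))) = Add(Mul(-24, f), Mul(-3, Pow(f, 2))))
Function('P')(T, X) = Mul(Pow(Add(-438, T), -1), Add(-21, X)) (Function('P')(T, X) = Mul(Add(X, -21), Pow(Add(T, -438), -1)) = Mul(Add(-21, X), Pow(Add(-438, T), -1)) = Mul(Pow(Add(-438, T), -1), Add(-21, X)))
Add(459657, Function('P')(Function('j')(27), -163)) = Add(459657, Mul(Pow(Add(-438, Mul(-3, 27, Add(8, 27))), -1), Add(-21, -163))) = Add(459657, Mul(Pow(Add(-438, Mul(-3, 27, 35)), -1), -184)) = Add(459657, Mul(Pow(Add(-438, -2835), -1), -184)) = Add(459657, Mul(Pow(-3273, -1), -184)) = Add(459657, Mul(Rational(-1, 3273), -184)) = Add(459657, Rational(184, 3273)) = Rational(1504457545, 3273)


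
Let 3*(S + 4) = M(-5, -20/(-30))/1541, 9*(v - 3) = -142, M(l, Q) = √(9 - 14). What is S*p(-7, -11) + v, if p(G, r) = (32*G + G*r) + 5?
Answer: 4997/9 - 142*I*√5/4623 ≈ 555.22 - 0.068683*I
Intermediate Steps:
p(G, r) = 5 + 32*G + G*r
M(l, Q) = I*√5 (M(l, Q) = √(-5) = I*√5)
v = -115/9 (v = 3 + (⅑)*(-142) = 3 - 142/9 = -115/9 ≈ -12.778)
S = -4 + I*√5/4623 (S = -4 + ((I*√5)/1541)/3 = -4 + ((I*√5)*(1/1541))/3 = -4 + (I*√5/1541)/3 = -4 + I*√5/4623 ≈ -4.0 + 0.00048368*I)
S*p(-7, -11) + v = (-4 + I*√5/4623)*(5 + 32*(-7) - 7*(-11)) - 115/9 = (-4 + I*√5/4623)*(5 - 224 + 77) - 115/9 = (-4 + I*√5/4623)*(-142) - 115/9 = (568 - 142*I*√5/4623) - 115/9 = 4997/9 - 142*I*√5/4623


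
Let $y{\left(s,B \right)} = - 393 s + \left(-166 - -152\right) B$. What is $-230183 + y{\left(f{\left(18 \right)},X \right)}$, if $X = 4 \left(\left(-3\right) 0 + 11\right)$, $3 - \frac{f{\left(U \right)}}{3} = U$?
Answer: $-213114$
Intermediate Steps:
$f{\left(U \right)} = 9 - 3 U$
$X = 44$ ($X = 4 \left(0 + 11\right) = 4 \cdot 11 = 44$)
$y{\left(s,B \right)} = - 393 s - 14 B$ ($y{\left(s,B \right)} = - 393 s + \left(-166 + 152\right) B = - 393 s - 14 B$)
$-230183 + y{\left(f{\left(18 \right)},X \right)} = -230183 - \left(616 + 393 \left(9 - 54\right)\right) = -230183 - -17069 = -230183 + \left(17685 - 616\right) = -230183 + 17069 = -213114$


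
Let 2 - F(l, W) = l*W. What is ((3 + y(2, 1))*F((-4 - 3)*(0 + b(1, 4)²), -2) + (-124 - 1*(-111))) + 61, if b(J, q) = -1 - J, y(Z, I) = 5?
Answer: -384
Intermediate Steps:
F(l, W) = 2 - W*l (F(l, W) = 2 - l*W = 2 - W*l)
((3 + y(2, 1))*F((-4 - 3)*(0 + b(1, 4)²), -2) + (-124 - 1*(-111))) + 61 = ((3 + 5)*(2 - 1*(-2)*(-4 - 3)*(0 + (-1 - 1*1)²)) + (-124 - 1*(-111))) + 61 = (8*(2 - 1*(-2)*(-7*(0 + (-1 - 1)²))) + (-124 + 111)) + 61 = (8*(2 - 1*(-2)*(-7*(0 + (-2)²))) - 13) + 61 = (8*(2 - 1*(-2)*(-7*(0 + 4))) - 13) + 61 = (8*(2 - 1*(-2)*(-7*4)) - 13) + 61 = (8*(2 - 1*(-2)*(-28)) - 13) + 61 = (8*(2 - 56) - 13) + 61 = (8*(-54) - 13) + 61 = (-432 - 13) + 61 = -445 + 61 = -384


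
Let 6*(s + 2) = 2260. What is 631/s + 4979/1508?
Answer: 40630/8149 ≈ 4.9859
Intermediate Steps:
s = 1124/3 (s = -2 + (1/6)*2260 = -2 + 1130/3 = 1124/3 ≈ 374.67)
631/s + 4979/1508 = 631/(1124/3) + 4979/1508 = 631*(3/1124) + 4979*(1/1508) = 1893/1124 + 383/116 = 40630/8149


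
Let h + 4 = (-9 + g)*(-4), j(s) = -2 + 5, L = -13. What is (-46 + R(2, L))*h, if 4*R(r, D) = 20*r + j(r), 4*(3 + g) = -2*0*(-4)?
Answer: -1551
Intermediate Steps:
g = -3 (g = -3 + (-2*0*(-4))/4 = -3 + (0*(-4))/4 = -3 + (1/4)*0 = -3 + 0 = -3)
j(s) = 3
R(r, D) = 3/4 + 5*r (R(r, D) = (20*r + 3)/4 = (3 + 20*r)/4 = 3/4 + 5*r)
h = 44 (h = -4 + (-9 - 3)*(-4) = -4 - 12*(-4) = -4 + 48 = 44)
(-46 + R(2, L))*h = (-46 + (3/4 + 5*2))*44 = (-46 + (3/4 + 10))*44 = (-46 + 43/4)*44 = -141/4*44 = -1551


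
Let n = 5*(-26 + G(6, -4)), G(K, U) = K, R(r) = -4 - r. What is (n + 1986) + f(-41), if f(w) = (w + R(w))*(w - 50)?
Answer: 2250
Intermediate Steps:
f(w) = 200 - 4*w (f(w) = (w + (-4 - w))*(w - 50) = -4*(-50 + w) = 200 - 4*w)
n = -100 (n = 5*(-26 + 6) = 5*(-20) = -100)
(n + 1986) + f(-41) = (-100 + 1986) + (200 - 4*(-41)) = 1886 + (200 + 164) = 1886 + 364 = 2250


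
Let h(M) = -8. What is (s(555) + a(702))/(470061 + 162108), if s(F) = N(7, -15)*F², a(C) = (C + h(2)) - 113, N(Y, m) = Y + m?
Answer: -2463619/632169 ≈ -3.8971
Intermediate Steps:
a(C) = -121 + C (a(C) = (C - 8) - 113 = (-8 + C) - 113 = -121 + C)
s(F) = -8*F² (s(F) = (7 - 15)*F² = -8*F²)
(s(555) + a(702))/(470061 + 162108) = (-8*555² + (-121 + 702))/(470061 + 162108) = (-8*308025 + 581)/632169 = (-2464200 + 581)*(1/632169) = -2463619*1/632169 = -2463619/632169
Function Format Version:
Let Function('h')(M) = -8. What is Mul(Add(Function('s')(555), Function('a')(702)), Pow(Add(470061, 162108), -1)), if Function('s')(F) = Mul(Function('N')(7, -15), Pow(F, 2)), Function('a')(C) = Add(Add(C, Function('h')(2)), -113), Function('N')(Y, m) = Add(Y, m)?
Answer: Rational(-2463619, 632169) ≈ -3.8971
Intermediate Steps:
Function('a')(C) = Add(-121, C) (Function('a')(C) = Add(Add(C, -8), -113) = Add(Add(-8, C), -113) = Add(-121, C))
Function('s')(F) = Mul(-8, Pow(F, 2)) (Function('s')(F) = Mul(Add(7, -15), Pow(F, 2)) = Mul(-8, Pow(F, 2)))
Mul(Add(Function('s')(555), Function('a')(702)), Pow(Add(470061, 162108), -1)) = Mul(Add(Mul(-8, Pow(555, 2)), Add(-121, 702)), Pow(Add(470061, 162108), -1)) = Mul(Add(Mul(-8, 308025), 581), Pow(632169, -1)) = Mul(Add(-2464200, 581), Rational(1, 632169)) = Mul(-2463619, Rational(1, 632169)) = Rational(-2463619, 632169)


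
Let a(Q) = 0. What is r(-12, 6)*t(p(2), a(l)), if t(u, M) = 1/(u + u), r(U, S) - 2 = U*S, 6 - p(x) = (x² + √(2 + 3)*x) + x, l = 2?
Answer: 7*√5/2 ≈ 7.8262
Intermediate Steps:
p(x) = 6 - x - x² - x*√5 (p(x) = 6 - ((x² + √(2 + 3)*x) + x) = 6 - ((x² + √5*x) + x) = 6 - ((x² + x*√5) + x) = 6 - (x + x² + x*√5) = 6 + (-x - x² - x*√5) = 6 - x - x² - x*√5)
r(U, S) = 2 + S*U (r(U, S) = 2 + U*S = 2 + S*U)
t(u, M) = 1/(2*u)
r(-12, 6)*t(p(2), a(l)) = (2 + 6*(-12))*(1/(2*(6 - 1*2 - 1*2² - 1*2*√5))) = (2 - 72)*(1/(2*(6 - 2 - 1*4 - 2*√5))) = -35/(6 - 2 - 4 - 2*√5) = -35/((-2*√5)) = -35*(-√5/10) = -(-7)*√5/2 = 7*√5/2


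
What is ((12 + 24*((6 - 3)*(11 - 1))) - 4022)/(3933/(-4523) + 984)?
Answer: -14880670/4446699 ≈ -3.3465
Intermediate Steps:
((12 + 24*((6 - 3)*(11 - 1))) - 4022)/(3933/(-4523) + 984) = ((12 + 24*(3*10)) - 4022)/(3933*(-1/4523) + 984) = ((12 + 24*30) - 4022)/(-3933/4523 + 984) = ((12 + 720) - 4022)/(4446699/4523) = (732 - 4022)*(4523/4446699) = -3290*4523/4446699 = -14880670/4446699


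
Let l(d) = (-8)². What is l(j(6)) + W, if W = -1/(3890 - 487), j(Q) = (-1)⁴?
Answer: 217791/3403 ≈ 64.000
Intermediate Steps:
j(Q) = 1
l(d) = 64
W = -1/3403 ≈ -0.00029386
l(j(6)) + W = 64 - 1/3403 = 217791/3403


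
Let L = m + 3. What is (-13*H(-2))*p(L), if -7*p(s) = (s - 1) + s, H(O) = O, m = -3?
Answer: 26/7 ≈ 3.7143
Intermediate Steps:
L = 0 (L = -3 + 3 = 0)
p(s) = ⅐ - 2*s/7 (p(s) = -((s - 1) + s)/7 = -((-1 + s) + s)/7 = -(-1 + 2*s)/7 = ⅐ - 2*s/7)
(-13*H(-2))*p(L) = (-13*(-2))*(⅐ - 2/7*0) = 26*(⅐ + 0) = 26*(⅐) = 26/7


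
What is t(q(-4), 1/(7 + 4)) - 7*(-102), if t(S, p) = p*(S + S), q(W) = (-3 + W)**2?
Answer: 7952/11 ≈ 722.91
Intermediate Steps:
t(S, p) = 2*S*p (t(S, p) = p*(2*S) = 2*S*p)
t(q(-4), 1/(7 + 4)) - 7*(-102) = 2*(-3 - 4)**2/(7 + 4) - 7*(-102) = 2*(-7)**2/11 + 714 = 2*49*(1/11) + 714 = 98/11 + 714 = 7952/11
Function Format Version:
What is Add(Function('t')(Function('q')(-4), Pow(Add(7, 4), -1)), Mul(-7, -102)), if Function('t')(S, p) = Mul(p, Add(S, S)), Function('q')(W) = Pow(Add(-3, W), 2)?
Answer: Rational(7952, 11) ≈ 722.91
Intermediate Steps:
Function('t')(S, p) = Mul(2, S, p) (Function('t')(S, p) = Mul(p, Mul(2, S)) = Mul(2, S, p))
Add(Function('t')(Function('q')(-4), Pow(Add(7, 4), -1)), Mul(-7, -102)) = Add(Mul(2, Pow(Add(-3, -4), 2), Pow(Add(7, 4), -1)), Mul(-7, -102)) = Add(Mul(2, Pow(-7, 2), Pow(11, -1)), 714) = Add(Mul(2, 49, Rational(1, 11)), 714) = Add(Rational(98, 11), 714) = Rational(7952, 11)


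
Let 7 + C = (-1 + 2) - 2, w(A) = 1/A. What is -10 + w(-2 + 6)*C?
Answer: -12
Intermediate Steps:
C = -8 (C = -7 + ((-1 + 2) - 2) = -7 + (1 - 2) = -7 - 1 = -8)
-10 + w(-2 + 6)*C = -10 - 8/(-2 + 6) = -10 - 8/4 = -10 + (¼)*(-8) = -10 - 2 = -12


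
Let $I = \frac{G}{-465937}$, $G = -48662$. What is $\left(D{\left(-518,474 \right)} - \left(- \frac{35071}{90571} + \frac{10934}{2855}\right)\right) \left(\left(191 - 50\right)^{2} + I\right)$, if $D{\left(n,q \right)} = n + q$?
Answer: $- \frac{113639945483975154011}{120482084977085} \approx -9.4321 \cdot 10^{5}$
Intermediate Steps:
$I = \frac{48662}{465937}$ ($I = - \frac{48662}{-465937} = \left(-48662\right) \left(- \frac{1}{465937}\right) = \frac{48662}{465937} \approx 0.10444$)
$\left(D{\left(-518,474 \right)} - \left(- \frac{35071}{90571} + \frac{10934}{2855}\right)\right) \left(\left(191 - 50\right)^{2} + I\right) = \left(\left(-518 + 474\right) - \left(- \frac{35071}{90571} + \frac{10934}{2855}\right)\right) \left(\left(191 - 50\right)^{2} + \frac{48662}{465937}\right) = \left(-44 - \frac{890175609}{258580205}\right) \left(141^{2} + \frac{48662}{465937}\right) = \left(-44 + \left(- \frac{10934}{2855} + \frac{35071}{90571}\right)\right) \left(19881 + \frac{48662}{465937}\right) = \left(-44 - \frac{890175609}{258580205}\right) \frac{9263342159}{465937} = \left(- \frac{12267704629}{258580205}\right) \frac{9263342159}{465937} = - \frac{113639945483975154011}{120482084977085}$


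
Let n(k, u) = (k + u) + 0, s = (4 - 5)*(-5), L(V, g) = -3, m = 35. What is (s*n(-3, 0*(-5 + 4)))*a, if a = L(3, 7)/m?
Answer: 9/7 ≈ 1.2857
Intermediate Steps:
s = 5 (s = -1*(-5) = 5)
a = -3/35 ≈ -0.085714
n(k, u) = k + u
(s*n(-3, 0*(-5 + 4)))*a = (5*(-3 + 0*(-5 + 4)))*(-3/35) = (5*(-3 + 0*(-1)))*(-3/35) = (5*(-3 + 0))*(-3/35) = (5*(-3))*(-3/35) = -15*(-3/35) = 9/7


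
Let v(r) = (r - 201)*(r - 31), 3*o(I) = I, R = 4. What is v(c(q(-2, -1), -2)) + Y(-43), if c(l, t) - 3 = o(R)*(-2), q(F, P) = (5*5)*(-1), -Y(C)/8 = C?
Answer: 58480/9 ≈ 6497.8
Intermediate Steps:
o(I) = I/3
Y(C) = -8*C
q(F, P) = -25 (q(F, P) = 25*(-1) = -25)
c(l, t) = ⅓ (c(l, t) = 3 + ((⅓)*4)*(-2) = 3 + (4/3)*(-2) = 3 - 8/3 = ⅓)
v(r) = (-201 + r)*(-31 + r)
v(c(q(-2, -1), -2)) + Y(-43) = (6231 + (⅓)² - 232*⅓) - 8*(-43) = (6231 + ⅑ - 232/3) + 344 = 55384/9 + 344 = 58480/9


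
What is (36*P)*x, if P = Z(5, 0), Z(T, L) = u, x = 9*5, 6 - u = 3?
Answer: 4860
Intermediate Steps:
u = 3 (u = 6 - 1*3 = 6 - 3 = 3)
x = 45
Z(T, L) = 3
P = 3
(36*P)*x = (36*3)*45 = 108*45 = 4860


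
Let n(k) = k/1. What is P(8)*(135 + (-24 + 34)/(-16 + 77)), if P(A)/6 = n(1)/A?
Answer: 24735/244 ≈ 101.37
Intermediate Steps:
n(k) = k (n(k) = k*1 = k)
P(A) = 6/A (P(A) = 6*(1/A) = 6/A)
P(8)*(135 + (-24 + 34)/(-16 + 77)) = (6/8)*(135 + (-24 + 34)/(-16 + 77)) = (6*(1/8))*(135 + 10/61) = 3*(135 + 10*(1/61))/4 = 3*(135 + 10/61)/4 = (3/4)*(8245/61) = 24735/244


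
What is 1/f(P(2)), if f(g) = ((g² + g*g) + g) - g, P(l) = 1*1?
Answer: ½ ≈ 0.50000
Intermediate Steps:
P(l) = 1
f(g) = 2*g² (f(g) = ((g² + g²) + g) - g = (2*g² + g) - g = (g + 2*g²) - g = 2*g²)
1/f(P(2)) = 1/(2*1²) = 1/(2*1) = 1/2 = ½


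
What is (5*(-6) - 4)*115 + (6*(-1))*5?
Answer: -3940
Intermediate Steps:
(5*(-6) - 4)*115 + (6*(-1))*5 = (-30 - 4)*115 - 6*5 = -34*115 - 30 = -3910 - 30 = -3940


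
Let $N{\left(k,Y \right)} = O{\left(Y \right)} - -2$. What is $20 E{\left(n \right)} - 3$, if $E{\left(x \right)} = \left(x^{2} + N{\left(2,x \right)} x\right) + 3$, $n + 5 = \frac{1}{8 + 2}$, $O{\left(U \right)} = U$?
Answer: $\frac{4107}{5} \approx 821.4$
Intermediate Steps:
$N{\left(k,Y \right)} = 2 + Y$ ($N{\left(k,Y \right)} = Y - -2 = Y + 2 = 2 + Y$)
$n = - \frac{49}{10}$ ($n = -5 + \frac{1}{8 + 2} = -5 + \frac{1}{10} = - \frac{49}{10} \approx -4.9$)
$E{\left(x \right)} = 3 + x^{2} + x \left(2 + x\right)$ ($E{\left(x \right)} = \left(x^{2} + \left(2 + x\right) x\right) + 3 = \left(x^{2} + x \left(2 + x\right)\right) + 3 = 3 + x^{2} + x \left(2 + x\right)$)
$20 E{\left(n \right)} - 3 = 20 \left(3 + \left(- \frac{49}{10}\right)^{2} - \frac{49 \left(2 - \frac{49}{10}\right)}{10}\right) - 3 = 20 \left(3 + \frac{2401}{100} - - \frac{1421}{100}\right) - 3 = 20 \left(3 + \frac{2401}{100} + \frac{1421}{100}\right) - 3 = 20 \cdot \frac{2061}{50} - 3 = \frac{4122}{5} - 3 = \frac{4107}{5}$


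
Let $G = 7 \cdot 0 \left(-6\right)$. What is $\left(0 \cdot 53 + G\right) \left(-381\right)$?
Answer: $0$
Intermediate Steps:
$G = 0$ ($G = 0 \left(-6\right) = 0$)
$\left(0 \cdot 53 + G\right) \left(-381\right) = \left(0 \cdot 53 + 0\right) \left(-381\right) = \left(0 + 0\right) \left(-381\right) = 0 \left(-381\right) = 0$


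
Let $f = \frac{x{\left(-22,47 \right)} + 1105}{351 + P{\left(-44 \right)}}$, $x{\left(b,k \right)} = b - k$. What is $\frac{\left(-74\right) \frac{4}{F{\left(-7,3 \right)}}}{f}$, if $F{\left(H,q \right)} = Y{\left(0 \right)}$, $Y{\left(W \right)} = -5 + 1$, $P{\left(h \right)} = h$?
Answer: $\frac{307}{14} \approx 21.929$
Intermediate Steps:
$Y{\left(W \right)} = -4$
$F{\left(H,q \right)} = -4$
$f = \frac{1036}{307}$ ($f = \frac{\left(-22 - 47\right) + 1105}{351 - 44} = \frac{\left(-22 - 47\right) + 1105}{307} = \left(-69 + 1105\right) \frac{1}{307} = 1036 \cdot \frac{1}{307} = \frac{1036}{307} \approx 3.3746$)
$\frac{\left(-74\right) \frac{4}{F{\left(-7,3 \right)}}}{f} = \frac{\left(-74\right) \frac{4}{-4}}{\frac{1036}{307}} = - 74 \cdot 4 \left(- \frac{1}{4}\right) \frac{307}{1036} = \left(-74\right) \left(-1\right) \frac{307}{1036} = 74 \cdot \frac{307}{1036} = \frac{307}{14}$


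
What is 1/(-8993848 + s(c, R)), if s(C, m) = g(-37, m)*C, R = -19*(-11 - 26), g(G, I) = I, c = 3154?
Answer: -1/6776586 ≈ -1.4757e-7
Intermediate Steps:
R = 703 (R = -19*(-37) = 703)
s(C, m) = C*m (s(C, m) = m*C = C*m)
1/(-8993848 + s(c, R)) = 1/(-8993848 + 3154*703) = 1/(-8993848 + 2217262) = 1/(-6776586) = -1/6776586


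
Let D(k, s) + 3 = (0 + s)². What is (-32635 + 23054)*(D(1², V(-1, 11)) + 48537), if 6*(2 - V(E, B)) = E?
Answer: -16741772333/36 ≈ -4.6505e+8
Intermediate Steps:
V(E, B) = 2 - E/6
D(k, s) = -3 + s² (D(k, s) = -3 + (0 + s)² = -3 + s²)
(-32635 + 23054)*(D(1², V(-1, 11)) + 48537) = (-32635 + 23054)*((-3 + (2 - ⅙*(-1))²) + 48537) = -9581*((-3 + (2 + ⅙)²) + 48537) = -9581*((-3 + (13/6)²) + 48537) = -9581*((-3 + 169/36) + 48537) = -9581*(61/36 + 48537) = -9581*1747393/36 = -16741772333/36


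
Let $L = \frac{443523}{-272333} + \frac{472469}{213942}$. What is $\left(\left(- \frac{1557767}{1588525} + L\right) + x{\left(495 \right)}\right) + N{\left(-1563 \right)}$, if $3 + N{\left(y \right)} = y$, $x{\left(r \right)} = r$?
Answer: $- \frac{99161333945264762537}{92552973417378150} \approx -1071.4$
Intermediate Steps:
$N{\left(y \right)} = -3 + y$
$L = \frac{33780702511}{58263466686}$ ($L = 443523 \left(- \frac{1}{272333}\right) + 472469 \cdot \frac{1}{213942} = - \frac{443523}{272333} + \frac{472469}{213942} = \frac{33780702511}{58263466686} \approx 0.57979$)
$\left(\left(- \frac{1557767}{1588525} + L\right) + x{\left(495 \right)}\right) + N{\left(-1563 \right)} = \left(\left(- \frac{1557767}{1588525} + \frac{33780702511}{58263466686}\right) + 495\right) - 1566 = \left(- \frac{37099415252763887}{92552973417378150} + 495\right) - 1566 = \frac{45776622426349420363}{92552973417378150} - 1566 = - \frac{99161333945264762537}{92552973417378150}$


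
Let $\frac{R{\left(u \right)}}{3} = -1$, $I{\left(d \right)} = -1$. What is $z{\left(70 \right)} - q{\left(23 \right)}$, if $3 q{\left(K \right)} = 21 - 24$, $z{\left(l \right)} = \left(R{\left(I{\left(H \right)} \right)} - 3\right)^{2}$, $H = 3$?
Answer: $37$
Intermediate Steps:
$R{\left(u \right)} = -3$ ($R{\left(u \right)} = 3 \left(-1\right) = -3$)
$z{\left(l \right)} = 36$ ($z{\left(l \right)} = \left(-3 - 3\right)^{2} = \left(-6\right)^{2} = 36$)
$q{\left(K \right)} = -1$ ($q{\left(K \right)} = \frac{21 - 24}{3} = \frac{1}{3} \left(-3\right) = -1$)
$z{\left(70 \right)} - q{\left(23 \right)} = 36 - -1 = 36 + 1 = 37$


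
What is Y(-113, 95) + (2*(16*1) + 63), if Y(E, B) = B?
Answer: 190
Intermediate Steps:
Y(-113, 95) + (2*(16*1) + 63) = 95 + (2*(16*1) + 63) = 95 + (2*16 + 63) = 95 + (32 + 63) = 95 + 95 = 190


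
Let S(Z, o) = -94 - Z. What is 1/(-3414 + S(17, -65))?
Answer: -1/3525 ≈ -0.00028369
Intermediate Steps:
1/(-3414 + S(17, -65)) = 1/(-3414 + (-94 - 1*17)) = 1/(-3414 + (-94 - 17)) = 1/(-3414 - 111) = 1/(-3525) = -1/3525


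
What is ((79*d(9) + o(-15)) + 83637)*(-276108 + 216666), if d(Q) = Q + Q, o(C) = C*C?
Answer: -5069451528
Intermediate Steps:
o(C) = C**2
d(Q) = 2*Q
((79*d(9) + o(-15)) + 83637)*(-276108 + 216666) = ((79*(2*9) + (-15)**2) + 83637)*(-276108 + 216666) = ((79*18 + 225) + 83637)*(-59442) = ((1422 + 225) + 83637)*(-59442) = (1647 + 83637)*(-59442) = 85284*(-59442) = -5069451528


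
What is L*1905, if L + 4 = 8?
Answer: 7620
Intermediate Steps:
L = 4 (L = -4 + 8 = 4)
L*1905 = 4*1905 = 7620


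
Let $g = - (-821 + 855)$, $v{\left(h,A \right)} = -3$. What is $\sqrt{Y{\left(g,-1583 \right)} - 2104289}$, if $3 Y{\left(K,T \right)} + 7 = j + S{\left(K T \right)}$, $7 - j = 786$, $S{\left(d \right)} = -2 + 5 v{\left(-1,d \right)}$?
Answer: $\frac{i \sqrt{18941010}}{3} \approx 1450.7 i$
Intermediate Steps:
$S{\left(d \right)} = -17$ ($S{\left(d \right)} = -2 + 5 \left(-3\right) = -2 - 15 = -17$)
$j = -779$ ($j = 7 - 786 = -779$)
$g = -34$ ($g = \left(-1\right) 34 = -34$)
$Y{\left(K,T \right)} = - \frac{803}{3}$ ($Y{\left(K,T \right)} = - \frac{7}{3} + \frac{-779 - 17}{3} = - \frac{7}{3} + \frac{1}{3} \left(-796\right) = - \frac{7}{3} - \frac{796}{3} = - \frac{803}{3}$)
$\sqrt{Y{\left(g,-1583 \right)} - 2104289} = \sqrt{- \frac{803}{3} - 2104289} = \sqrt{- \frac{6313670}{3}} = \frac{i \sqrt{18941010}}{3}$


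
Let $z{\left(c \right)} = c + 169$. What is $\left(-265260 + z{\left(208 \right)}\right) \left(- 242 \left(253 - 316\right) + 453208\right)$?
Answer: $-124085500882$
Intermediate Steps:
$z{\left(c \right)} = 169 + c$
$\left(-265260 + z{\left(208 \right)}\right) \left(- 242 \left(253 - 316\right) + 453208\right) = \left(-265260 + \left(169 + 208\right)\right) \left(- 242 \left(253 - 316\right) + 453208\right) = \left(-265260 + 377\right) \left(\left(-242\right) \left(-63\right) + 453208\right) = - 264883 \left(15246 + 453208\right) = \left(-264883\right) 468454 = -124085500882$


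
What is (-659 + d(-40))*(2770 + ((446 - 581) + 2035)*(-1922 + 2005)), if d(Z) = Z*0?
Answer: -105749730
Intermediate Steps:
d(Z) = 0
(-659 + d(-40))*(2770 + ((446 - 581) + 2035)*(-1922 + 2005)) = (-659 + 0)*(2770 + ((446 - 581) + 2035)*(-1922 + 2005)) = -659*(2770 + (-135 + 2035)*83) = -659*(2770 + 1900*83) = -659*(2770 + 157700) = -659*160470 = -105749730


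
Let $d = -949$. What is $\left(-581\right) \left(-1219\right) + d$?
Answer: $707290$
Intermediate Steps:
$\left(-581\right) \left(-1219\right) + d = \left(-581\right) \left(-1219\right) - 949 = 708239 - 949 = 707290$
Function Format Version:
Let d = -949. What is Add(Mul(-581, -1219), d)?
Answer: 707290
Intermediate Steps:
Add(Mul(-581, -1219), d) = Add(Mul(-581, -1219), -949) = Add(708239, -949) = 707290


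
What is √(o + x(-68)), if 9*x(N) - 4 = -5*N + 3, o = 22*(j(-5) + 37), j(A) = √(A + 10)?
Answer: √(7673 + 198*√5)/3 ≈ 30.029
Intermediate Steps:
j(A) = √(10 + A)
o = 814 + 22*√5 (o = 22*(√(10 - 5) + 37) = 22*(√5 + 37) = 22*(37 + √5) = 814 + 22*√5 ≈ 863.19)
x(N) = 7/9 - 5*N/9 (x(N) = 4/9 + (-5*N + 3)/9 = 4/9 + (3 - 5*N)/9 = 4/9 + (⅓ - 5*N/9) = 7/9 - 5*N/9)
√(o + x(-68)) = √((814 + 22*√5) + (7/9 - 5/9*(-68))) = √((814 + 22*√5) + (7/9 + 340/9)) = √((814 + 22*√5) + 347/9) = √(7673/9 + 22*√5)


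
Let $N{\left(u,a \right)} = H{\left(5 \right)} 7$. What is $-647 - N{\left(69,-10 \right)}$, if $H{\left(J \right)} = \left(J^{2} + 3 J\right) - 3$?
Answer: $-906$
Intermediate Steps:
$H{\left(J \right)} = -3 + J^{2} + 3 J$
$N{\left(u,a \right)} = 259$ ($N{\left(u,a \right)} = \left(-3 + 5^{2} + 3 \cdot 5\right) 7 = \left(-3 + 25 + 15\right) 7 = 37 \cdot 7 = 259$)
$-647 - N{\left(69,-10 \right)} = -647 - 259 = -906$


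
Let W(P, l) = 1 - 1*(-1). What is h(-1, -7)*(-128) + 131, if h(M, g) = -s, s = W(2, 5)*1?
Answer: 387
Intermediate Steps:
W(P, l) = 2 (W(P, l) = 1 + 1 = 2)
s = 2 (s = 2*1 = 2)
h(M, g) = -2 (h(M, g) = -1*2 = -2)
h(-1, -7)*(-128) + 131 = -2*(-128) + 131 = 256 + 131 = 387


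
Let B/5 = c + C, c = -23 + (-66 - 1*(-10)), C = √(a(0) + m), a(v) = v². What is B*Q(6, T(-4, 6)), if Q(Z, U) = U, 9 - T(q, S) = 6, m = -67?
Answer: -1185 + 15*I*√67 ≈ -1185.0 + 122.78*I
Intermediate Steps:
T(q, S) = 3 (T(q, S) = 9 - 1*6 = 9 - 6 = 3)
C = I*√67 (C = √(0² - 67) = √(0 - 67) = √(-67) = I*√67 ≈ 8.1853*I)
c = -79 (c = -23 + (-66 + 10) = -23 - 56 = -79)
B = -395 + 5*I*√67 (B = 5*(-79 + I*√67) = -395 + 5*I*√67 ≈ -395.0 + 40.927*I)
B*Q(6, T(-4, 6)) = (-395 + 5*I*√67)*3 = -1185 + 15*I*√67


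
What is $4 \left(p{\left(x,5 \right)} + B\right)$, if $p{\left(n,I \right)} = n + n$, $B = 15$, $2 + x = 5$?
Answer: $84$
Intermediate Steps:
$x = 3$ ($x = -2 + 5 = 3$)
$p{\left(n,I \right)} = 2 n$
$4 \left(p{\left(x,5 \right)} + B\right) = 4 \left(2 \cdot 3 + 15\right) = 4 \left(6 + 15\right) = 4 \cdot 21 = 84$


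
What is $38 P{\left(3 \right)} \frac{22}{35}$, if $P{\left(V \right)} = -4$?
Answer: $- \frac{3344}{35} \approx -95.543$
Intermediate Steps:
$38 P{\left(3 \right)} \frac{22}{35} = 38 \left(-4\right) \frac{22}{35} = - 152 \cdot 22 \cdot \frac{1}{35} = \left(-152\right) \frac{22}{35} = - \frac{3344}{35}$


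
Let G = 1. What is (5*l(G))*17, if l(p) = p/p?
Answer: 85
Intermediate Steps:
l(p) = 1
(5*l(G))*17 = (5*1)*17 = 5*17 = 85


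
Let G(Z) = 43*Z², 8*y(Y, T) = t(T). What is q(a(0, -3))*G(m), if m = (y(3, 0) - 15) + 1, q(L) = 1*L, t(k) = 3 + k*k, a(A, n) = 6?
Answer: 1532649/32 ≈ 47895.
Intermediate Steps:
t(k) = 3 + k²
q(L) = L
y(Y, T) = 3/8 + T²/8 (y(Y, T) = (3 + T²)/8 = 3/8 + T²/8)
m = -109/8 (m = ((3/8 + (⅛)*0²) - 15) + 1 = ((3/8 + (⅛)*0) - 15) + 1 = ((3/8 + 0) - 15) + 1 = (3/8 - 15) + 1 = -117/8 + 1 = -109/8 ≈ -13.625)
q(a(0, -3))*G(m) = 6*(43*(-109/8)²) = 6*(43*(11881/64)) = 6*(510883/64) = 1532649/32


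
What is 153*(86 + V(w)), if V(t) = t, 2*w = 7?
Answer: 27387/2 ≈ 13694.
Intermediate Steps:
w = 7/2 (w = (½)*7 = 7/2 ≈ 3.5000)
153*(86 + V(w)) = 153*(86 + 7/2) = 153*(179/2) = 27387/2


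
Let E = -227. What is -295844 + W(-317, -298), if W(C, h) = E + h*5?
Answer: -297561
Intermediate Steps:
W(C, h) = -227 + 5*h (W(C, h) = -227 + h*5 = -227 + 5*h)
-295844 + W(-317, -298) = -295844 + (-227 + 5*(-298)) = -295844 + (-227 - 1490) = -295844 - 1717 = -297561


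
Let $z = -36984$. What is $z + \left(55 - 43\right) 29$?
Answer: $-36636$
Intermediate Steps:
$z + \left(55 - 43\right) 29 = -36984 + \left(55 - 43\right) 29 = -36984 + 12 \cdot 29 = -36984 + 348 = -36636$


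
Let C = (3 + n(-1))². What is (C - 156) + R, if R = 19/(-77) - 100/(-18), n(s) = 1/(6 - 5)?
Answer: -93341/693 ≈ -134.69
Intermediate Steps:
n(s) = 1 (n(s) = 1/1 = 1)
R = 3679/693 (R = 19*(-1/77) - 100*(-1/18) = -19/77 + 50/9 = 3679/693 ≈ 5.3088)
C = 16 (C = (3 + 1)² = 4² = 16)
(C - 156) + R = (16 - 156) + 3679/693 = -140 + 3679/693 = -93341/693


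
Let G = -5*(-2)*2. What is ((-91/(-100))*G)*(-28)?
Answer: -2548/5 ≈ -509.60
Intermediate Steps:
G = 20 (G = 10*2 = 20)
((-91/(-100))*G)*(-28) = (-91/(-100)*20)*(-28) = (-91*(-1/100)*20)*(-28) = ((91/100)*20)*(-28) = (91/5)*(-28) = -2548/5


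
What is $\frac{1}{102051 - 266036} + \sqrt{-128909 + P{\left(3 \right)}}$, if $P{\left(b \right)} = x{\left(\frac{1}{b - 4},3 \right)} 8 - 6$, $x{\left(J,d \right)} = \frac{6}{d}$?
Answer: $- \frac{1}{163985} + i \sqrt{128899} \approx -6.0981 \cdot 10^{-6} + 359.02 i$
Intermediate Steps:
$P{\left(b \right)} = 10$ ($P{\left(b \right)} = \frac{6}{3} \cdot 8 - 6 = 6 \cdot \frac{1}{3} \cdot 8 - 6 = 2 \cdot 8 - 6 = 16 - 6 = 10$)
$\frac{1}{102051 - 266036} + \sqrt{-128909 + P{\left(3 \right)}} = \frac{1}{102051 - 266036} + \sqrt{-128909 + 10} = \frac{1}{-163985} + \sqrt{-128899} = - \frac{1}{163985} + i \sqrt{128899}$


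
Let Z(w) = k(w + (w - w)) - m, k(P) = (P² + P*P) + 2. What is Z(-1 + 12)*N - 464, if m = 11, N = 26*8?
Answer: 48000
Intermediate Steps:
N = 208
k(P) = 2 + 2*P² (k(P) = (P² + P²) + 2 = 2*P² + 2 = 2 + 2*P²)
Z(w) = -9 + 2*w² (Z(w) = (2 + 2*(w + (w - w))²) - 1*11 = (2 + 2*(w + 0)²) - 11 = (2 + 2*w²) - 11 = -9 + 2*w²)
Z(-1 + 12)*N - 464 = (-9 + 2*(-1 + 12)²)*208 - 464 = (-9 + 2*11²)*208 - 464 = (-9 + 2*121)*208 - 464 = (-9 + 242)*208 - 464 = 233*208 - 464 = 48464 - 464 = 48000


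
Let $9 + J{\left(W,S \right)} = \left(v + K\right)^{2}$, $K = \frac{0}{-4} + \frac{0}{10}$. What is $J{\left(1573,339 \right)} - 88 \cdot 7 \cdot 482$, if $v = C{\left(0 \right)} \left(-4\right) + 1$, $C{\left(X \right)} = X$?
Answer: $-296920$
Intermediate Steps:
$v = 1$ ($v = 0 \left(-4\right) + 1 = 0 + 1 = 1$)
$K = 0$ ($K = 0 \left(- \frac{1}{4}\right) + 0 \cdot \frac{1}{10} = 0 + 0 = 0$)
$J{\left(W,S \right)} = -8$ ($J{\left(W,S \right)} = -9 + \left(1 + 0\right)^{2} = -9 + 1^{2} = -9 + 1 = -8$)
$J{\left(1573,339 \right)} - 88 \cdot 7 \cdot 482 = -8 - 88 \cdot 7 \cdot 482 = -8 - 296912 = -296920$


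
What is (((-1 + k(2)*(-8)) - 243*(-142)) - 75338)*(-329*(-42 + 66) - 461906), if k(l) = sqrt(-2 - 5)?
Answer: 19183425066 + 3758416*I*sqrt(7) ≈ 1.9183e+10 + 9.9438e+6*I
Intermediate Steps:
k(l) = I*sqrt(7) (k(l) = sqrt(-7) = I*sqrt(7))
(((-1 + k(2)*(-8)) - 243*(-142)) - 75338)*(-329*(-42 + 66) - 461906) = (((-1 + (I*sqrt(7))*(-8)) - 243*(-142)) - 75338)*(-329*(-42 + 66) - 461906) = (((-1 - 8*I*sqrt(7)) + 34506) - 75338)*(-329*24 - 461906) = ((34505 - 8*I*sqrt(7)) - 75338)*(-7896 - 461906) = (-40833 - 8*I*sqrt(7))*(-469802) = 19183425066 + 3758416*I*sqrt(7)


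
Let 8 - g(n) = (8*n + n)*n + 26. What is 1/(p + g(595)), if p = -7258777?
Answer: -1/10445020 ≈ -9.5739e-8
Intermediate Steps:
g(n) = -18 - 9*n² (g(n) = 8 - ((8*n + n)*n + 26) = 8 - ((9*n)*n + 26) = 8 - (9*n² + 26) = 8 - (26 + 9*n²) = 8 + (-26 - 9*n²) = -18 - 9*n²)
1/(p + g(595)) = 1/(-7258777 + (-18 - 9*595²)) = 1/(-7258777 + (-18 - 9*354025)) = 1/(-7258777 + (-18 - 3186225)) = 1/(-7258777 - 3186243) = 1/(-10445020) = -1/10445020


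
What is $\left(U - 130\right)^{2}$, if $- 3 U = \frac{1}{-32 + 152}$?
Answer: $\frac{2190333601}{129600} \approx 16901.0$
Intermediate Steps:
$U = - \frac{1}{360}$ ($U = - \frac{1}{3 \left(-32 + 152\right)} = - \frac{1}{3 \cdot 120} = \left(- \frac{1}{3}\right) \frac{1}{120} = - \frac{1}{360} \approx -0.0027778$)
$\left(U - 130\right)^{2} = \left(- \frac{1}{360} - 130\right)^{2} = \left(- \frac{46801}{360}\right)^{2} = \frac{2190333601}{129600}$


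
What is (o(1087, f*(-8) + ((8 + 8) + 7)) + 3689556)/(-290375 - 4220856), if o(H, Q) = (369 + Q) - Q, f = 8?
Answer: -3689925/4511231 ≈ -0.81794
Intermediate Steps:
o(H, Q) = 369
(o(1087, f*(-8) + ((8 + 8) + 7)) + 3689556)/(-290375 - 4220856) = (369 + 3689556)/(-290375 - 4220856) = 3689925/(-4511231) = 3689925*(-1/4511231) = -3689925/4511231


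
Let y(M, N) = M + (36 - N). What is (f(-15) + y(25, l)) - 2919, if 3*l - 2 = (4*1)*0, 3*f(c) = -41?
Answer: -8617/3 ≈ -2872.3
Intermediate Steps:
f(c) = -41/3 (f(c) = (⅓)*(-41) = -41/3)
l = ⅔ (l = ⅔ + ((4*1)*0)/3 = ⅔ + (4*0)/3 = ⅔ + (⅓)*0 = ⅔ + 0 = ⅔ ≈ 0.66667)
y(M, N) = 36 + M - N
(f(-15) + y(25, l)) - 2919 = (-41/3 + (36 + 25 - 1*⅔)) - 2919 = (-41/3 + (36 + 25 - ⅔)) - 2919 = (-41/3 + 181/3) - 2919 = 140/3 - 2919 = -8617/3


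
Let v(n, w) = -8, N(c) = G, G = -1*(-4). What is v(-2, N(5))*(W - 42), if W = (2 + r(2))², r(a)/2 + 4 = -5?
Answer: -1712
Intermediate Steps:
G = 4
N(c) = 4
r(a) = -18 (r(a) = -8 + 2*(-5) = -8 - 10 = -18)
W = 256 (W = (2 - 18)² = (-16)² = 256)
v(-2, N(5))*(W - 42) = -8*(256 - 42) = -8*214 = -1712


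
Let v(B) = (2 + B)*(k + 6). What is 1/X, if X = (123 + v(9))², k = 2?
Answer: 1/44521 ≈ 2.2461e-5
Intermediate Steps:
v(B) = 16 + 8*B (v(B) = (2 + B)*(2 + 6) = (2 + B)*8 = 16 + 8*B)
X = 44521 (X = (123 + (16 + 8*9))² = (123 + (16 + 72))² = (123 + 88)² = 211² = 44521)
1/X = 1/44521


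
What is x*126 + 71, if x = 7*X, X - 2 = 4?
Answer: 5363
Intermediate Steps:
X = 6 (X = 2 + 4 = 6)
x = 42 (x = 7*6 = 42)
x*126 + 71 = 42*126 + 71 = 5292 + 71 = 5363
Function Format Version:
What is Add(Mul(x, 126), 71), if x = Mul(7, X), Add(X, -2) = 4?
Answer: 5363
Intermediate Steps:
X = 6 (X = Add(2, 4) = 6)
x = 42 (x = Mul(7, 6) = 42)
Add(Mul(x, 126), 71) = Add(Mul(42, 126), 71) = Add(5292, 71) = 5363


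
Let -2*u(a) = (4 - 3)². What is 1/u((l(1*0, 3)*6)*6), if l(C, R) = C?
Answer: -2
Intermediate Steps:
u(a) = -½ (u(a) = -(4 - 3)²/2 = -½*1² = -½*1 = -½)
1/u((l(1*0, 3)*6)*6) = 1/(-½) = -2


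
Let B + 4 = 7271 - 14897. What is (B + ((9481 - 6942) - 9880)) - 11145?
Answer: -26116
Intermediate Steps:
B = -7630 (B = -4 + (7271 - 14897) = -4 - 7626 = -7630)
(B + ((9481 - 6942) - 9880)) - 11145 = (-7630 + ((9481 - 6942) - 9880)) - 11145 = (-7630 + (2539 - 9880)) - 11145 = (-7630 - 7341) - 11145 = -14971 - 11145 = -26116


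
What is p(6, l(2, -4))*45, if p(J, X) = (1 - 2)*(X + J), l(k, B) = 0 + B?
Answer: -90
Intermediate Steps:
l(k, B) = B
p(J, X) = -J - X (p(J, X) = -(J + X) = -J - X)
p(6, l(2, -4))*45 = (-1*6 - 1*(-4))*45 = (-6 + 4)*45 = -2*45 = -90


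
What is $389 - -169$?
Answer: $558$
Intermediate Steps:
$389 - -169 = 389 + 169 = 558$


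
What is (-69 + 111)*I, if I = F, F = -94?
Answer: -3948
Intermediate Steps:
I = -94
(-69 + 111)*I = (-69 + 111)*(-94) = 42*(-94) = -3948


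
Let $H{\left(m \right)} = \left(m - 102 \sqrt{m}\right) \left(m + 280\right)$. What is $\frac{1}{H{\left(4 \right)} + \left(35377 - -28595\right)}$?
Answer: $\frac{1}{7172} \approx 0.00013943$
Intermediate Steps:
$H{\left(m \right)} = \left(280 + m\right) \left(m - 102 \sqrt{m}\right)$ ($H{\left(m \right)} = \left(m - 102 \sqrt{m}\right) \left(280 + m\right) = \left(280 + m\right) \left(m - 102 \sqrt{m}\right)$)
$\frac{1}{H{\left(4 \right)} + \left(35377 - -28595\right)} = \frac{1}{\left(4^{2} - 28560 \sqrt{4} - 102 \cdot 4^{\frac{3}{2}} + 280 \cdot 4\right) + \left(35377 - -28595\right)} = \frac{1}{\left(16 - 57120 - 816 + 1120\right) + \left(35377 + 28595\right)} = \frac{1}{\left(16 - 57120 - 816 + 1120\right) + 63972} = \frac{1}{-56800 + 63972} = \frac{1}{7172}$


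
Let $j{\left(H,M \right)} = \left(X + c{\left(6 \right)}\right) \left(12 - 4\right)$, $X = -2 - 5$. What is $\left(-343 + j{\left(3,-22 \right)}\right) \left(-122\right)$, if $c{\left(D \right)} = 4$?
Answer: $44774$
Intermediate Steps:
$X = -7$ ($X = -2 - 5 = -7$)
$j{\left(H,M \right)} = -24$ ($j{\left(H,M \right)} = \left(-7 + 4\right) \left(12 - 4\right) = \left(-3\right) 8 = -24$)
$\left(-343 + j{\left(3,-22 \right)}\right) \left(-122\right) = \left(-343 - 24\right) \left(-122\right) = \left(-367\right) \left(-122\right) = 44774$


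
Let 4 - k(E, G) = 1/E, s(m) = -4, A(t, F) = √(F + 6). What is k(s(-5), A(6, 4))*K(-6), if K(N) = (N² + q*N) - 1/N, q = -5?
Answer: 6749/24 ≈ 281.21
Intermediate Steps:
A(t, F) = √(6 + F)
k(E, G) = 4 - 1/E
K(N) = N² - 1/N - 5*N (K(N) = (N² - 5*N) - 1/N = N² - 1/N - 5*N)
k(s(-5), A(6, 4))*K(-6) = (4 - 1/(-4))*((-1 + (-6)²*(-5 - 6))/(-6)) = (4 - 1*(-¼))*(-(-1 + 36*(-11))/6) = (4 + ¼)*(-(-1 - 396)/6) = 17*(-⅙*(-397))/4 = (17/4)*(397/6) = 6749/24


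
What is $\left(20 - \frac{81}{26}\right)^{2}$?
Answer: $\frac{192721}{676} \approx 285.09$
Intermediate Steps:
$\left(20 - \frac{81}{26}\right)^{2} = \left(\frac{439}{26}\right)^{2} = \frac{192721}{676}$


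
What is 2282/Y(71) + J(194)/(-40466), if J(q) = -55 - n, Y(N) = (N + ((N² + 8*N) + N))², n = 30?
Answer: 2903633497/1338372524466 ≈ 0.0021695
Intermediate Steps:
Y(N) = (N² + 10*N)² (Y(N) = (N + (N² + 9*N))² = (N² + 10*N)²)
J(q) = -85 (J(q) = -55 - 1*30 = -55 - 30 = -85)
2282/Y(71) + J(194)/(-40466) = 2282/((71²*(10 + 71)²)) - 85/(-40466) = 2282/((5041*81²)) - 85*(-1/40466) = 2282/((5041*6561)) + 85/40466 = 2282/33074001 + 85/40466 = 2903633497/1338372524466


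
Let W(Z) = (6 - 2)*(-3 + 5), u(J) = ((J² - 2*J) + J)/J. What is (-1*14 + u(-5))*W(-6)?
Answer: -160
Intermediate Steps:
u(J) = (J² - J)/J
W(Z) = 8 (W(Z) = 4*2 = 8)
(-1*14 + u(-5))*W(-6) = (-1*14 + (-1 - 5))*8 = (-14 - 6)*8 = -20*8 = -160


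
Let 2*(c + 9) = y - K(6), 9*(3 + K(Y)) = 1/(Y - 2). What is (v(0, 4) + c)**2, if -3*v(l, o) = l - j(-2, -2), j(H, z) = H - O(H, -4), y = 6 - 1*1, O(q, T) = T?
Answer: 97969/5184 ≈ 18.898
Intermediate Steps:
K(Y) = -3 + 1/(9*(-2 + Y)) (K(Y) = -3 + 1/(9*(Y - 2)) = -3 + 1/(9*(-2 + Y)))
y = 5 (y = 6 - 1 = 5)
j(H, z) = 4 + H (j(H, z) = H - 1*(-4) = H + 4 = 4 + H)
v(l, o) = 2/3 - l/3 (v(l, o) = -(l - (4 - 2))/3 = -(l - 1*2)/3 = -(l - 2)/3 = -(-2 + l)/3 = 2/3 - l/3)
c = -361/72 (c = -9 + (5 - (55 - 27*6)/(9*(-2 + 6)))/2 = -9 + (5 - (55 - 162)/(9*4))/2 = -9 + (5 - (-107)/(9*4))/2 = -9 + (5 - 1*(-107/36))/2 = -9 + (5 + 107/36)/2 = -9 + (1/2)*(287/36) = -9 + 287/72 = -361/72 ≈ -5.0139)
(v(0, 4) + c)**2 = ((2/3 - 1/3*0) - 361/72)**2 = ((2/3 + 0) - 361/72)**2 = (2/3 - 361/72)**2 = (-313/72)**2 = 97969/5184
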